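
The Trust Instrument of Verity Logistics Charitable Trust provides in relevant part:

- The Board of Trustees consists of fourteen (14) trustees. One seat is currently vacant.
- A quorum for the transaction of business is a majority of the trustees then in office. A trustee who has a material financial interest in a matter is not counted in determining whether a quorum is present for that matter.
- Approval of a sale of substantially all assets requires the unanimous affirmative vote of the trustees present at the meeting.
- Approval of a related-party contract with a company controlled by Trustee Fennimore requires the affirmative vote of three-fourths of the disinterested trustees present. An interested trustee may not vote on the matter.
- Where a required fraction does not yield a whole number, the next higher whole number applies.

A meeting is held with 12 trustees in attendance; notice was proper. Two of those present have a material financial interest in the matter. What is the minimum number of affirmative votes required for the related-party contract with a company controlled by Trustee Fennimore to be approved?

8

The related-party contract with a company controlled by Trustee Fennimore requires three-fourths of the disinterested trustees present (12 − 2 = 10).
3/4 of 10 = 7.50, rounded up to 8.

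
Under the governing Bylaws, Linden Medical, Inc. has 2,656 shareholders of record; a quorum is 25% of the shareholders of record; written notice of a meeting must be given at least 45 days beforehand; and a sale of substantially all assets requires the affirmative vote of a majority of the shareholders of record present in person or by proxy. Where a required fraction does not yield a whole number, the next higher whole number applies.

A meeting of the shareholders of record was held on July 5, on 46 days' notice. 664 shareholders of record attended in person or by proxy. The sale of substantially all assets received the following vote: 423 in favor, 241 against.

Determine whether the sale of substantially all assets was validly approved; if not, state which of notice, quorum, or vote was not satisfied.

Notice: 46 days given; 45 required. Satisfied.
Quorum: 25% of 2,656 = 664; 664 present. Satisfied.
Vote: requires a majority of those present (664); a majority of 664 is 333, so 333 needed; 423 in favor. Satisfied.

Valid — all requirements satisfied.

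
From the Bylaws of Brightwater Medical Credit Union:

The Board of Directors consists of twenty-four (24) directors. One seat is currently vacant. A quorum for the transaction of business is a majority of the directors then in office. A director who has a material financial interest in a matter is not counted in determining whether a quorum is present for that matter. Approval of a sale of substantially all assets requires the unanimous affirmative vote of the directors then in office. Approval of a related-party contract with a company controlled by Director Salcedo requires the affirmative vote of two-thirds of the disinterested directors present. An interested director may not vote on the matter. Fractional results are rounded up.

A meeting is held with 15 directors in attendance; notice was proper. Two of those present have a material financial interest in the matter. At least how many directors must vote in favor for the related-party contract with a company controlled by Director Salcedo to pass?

9

The related-party contract with a company controlled by Director Salcedo requires two-thirds of the disinterested directors present (15 − 2 = 13).
2/3 of 13 = 8.67, rounded up to 9.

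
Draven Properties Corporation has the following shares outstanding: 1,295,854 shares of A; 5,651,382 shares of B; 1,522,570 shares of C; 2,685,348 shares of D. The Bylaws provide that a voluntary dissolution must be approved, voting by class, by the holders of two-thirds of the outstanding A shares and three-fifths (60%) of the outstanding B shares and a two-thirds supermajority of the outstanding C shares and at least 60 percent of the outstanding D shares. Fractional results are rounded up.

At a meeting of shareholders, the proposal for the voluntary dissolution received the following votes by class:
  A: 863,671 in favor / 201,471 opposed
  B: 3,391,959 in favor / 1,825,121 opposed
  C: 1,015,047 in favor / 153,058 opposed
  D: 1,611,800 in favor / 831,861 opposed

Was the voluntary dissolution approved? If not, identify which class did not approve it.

A: 2/3 of 1295854 = 863902.67, rounded up to 863903; 863,903 required, 863,671 in favor — not approved.
B: 3/5 of 5651382 = 3390829.20, rounded up to 3390830; 3,390,830 required, 3,391,959 in favor — approved.
C: 2/3 of 1522570 = 1015046.67, rounded up to 1015047; 1,015,047 required, 1,015,047 in favor — approved.
D: 3/5 of 2685348 = 1611208.80, rounded up to 1611209; 1,611,209 required, 1,611,800 in favor — approved.

Not approved — the A shares did not give the required vote.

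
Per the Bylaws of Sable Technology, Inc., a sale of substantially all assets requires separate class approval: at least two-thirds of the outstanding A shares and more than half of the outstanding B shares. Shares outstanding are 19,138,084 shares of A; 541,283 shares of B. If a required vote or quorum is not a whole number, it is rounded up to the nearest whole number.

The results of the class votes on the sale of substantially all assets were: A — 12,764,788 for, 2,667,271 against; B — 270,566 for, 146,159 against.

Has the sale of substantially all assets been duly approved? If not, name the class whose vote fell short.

Not approved — the B shares did not give the required vote.

A: 2/3 of 19138084 = 12758722.67, rounded up to 12758723; 12,758,723 required, 12,764,788 in favor — approved.
B: a majority of 541283 is 270642; 270,642 required, 270,566 in favor — not approved.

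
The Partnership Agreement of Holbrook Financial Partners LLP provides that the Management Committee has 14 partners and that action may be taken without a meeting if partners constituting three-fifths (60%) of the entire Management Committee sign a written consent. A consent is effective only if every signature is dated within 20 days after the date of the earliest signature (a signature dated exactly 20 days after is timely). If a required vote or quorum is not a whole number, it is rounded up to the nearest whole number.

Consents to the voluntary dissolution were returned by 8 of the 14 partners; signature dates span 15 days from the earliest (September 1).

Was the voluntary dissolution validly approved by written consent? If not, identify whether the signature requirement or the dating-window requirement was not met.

Not effective — insufficient signatures.

Signatures required: three-fifths (60%) of 14 — 3/5 of 14 = 8.40, rounded up to 9, so 9 needed; 8 signed. Insufficient.
Dating window: the latest signature is 15 days after the earliest; the limit is 20 days. Within the window.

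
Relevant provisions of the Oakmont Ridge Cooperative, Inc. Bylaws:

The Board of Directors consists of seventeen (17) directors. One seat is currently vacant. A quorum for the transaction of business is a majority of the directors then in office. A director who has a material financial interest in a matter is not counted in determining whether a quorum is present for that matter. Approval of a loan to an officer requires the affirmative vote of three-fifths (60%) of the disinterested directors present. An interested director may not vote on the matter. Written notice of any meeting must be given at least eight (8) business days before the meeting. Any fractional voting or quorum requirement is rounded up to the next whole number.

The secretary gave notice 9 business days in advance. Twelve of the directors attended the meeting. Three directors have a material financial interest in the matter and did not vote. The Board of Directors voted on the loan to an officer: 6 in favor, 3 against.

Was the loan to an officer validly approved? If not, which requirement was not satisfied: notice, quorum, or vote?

Notice: 9 business days given; 8 required (9 ≥ 8). Satisfied.
Quorum: 12 present, but the 3 interested directors do not count, leaving 9. Quorum is 9. Satisfied.
Vote: the loan to an officer requires three-fifths of the disinterested directors present (12 − 3 = 9). 3/5 of 9 = 5.40, rounded up to 6, so 6 affirmative votes are needed; 6 voted in favor. Satisfied.

Valid — all requirements satisfied.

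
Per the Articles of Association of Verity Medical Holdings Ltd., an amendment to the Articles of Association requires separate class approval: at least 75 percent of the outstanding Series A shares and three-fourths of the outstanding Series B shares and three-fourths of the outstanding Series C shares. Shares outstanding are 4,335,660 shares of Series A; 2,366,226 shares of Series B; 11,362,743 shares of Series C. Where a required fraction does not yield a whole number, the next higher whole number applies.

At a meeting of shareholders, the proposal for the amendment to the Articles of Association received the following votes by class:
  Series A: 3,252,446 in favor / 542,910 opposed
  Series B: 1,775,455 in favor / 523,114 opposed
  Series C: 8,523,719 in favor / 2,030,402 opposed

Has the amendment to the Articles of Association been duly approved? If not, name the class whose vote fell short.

Approved — every class gave the required vote.

Series A: 3/4 of 4335660 = 3251745; 3,251,745 required, 3,252,446 in favor — approved.
Series B: 3/4 of 2366226 = 1774669.50, rounded up to 1774670; 1,774,670 required, 1,775,455 in favor — approved.
Series C: 3/4 of 11362743 = 8522057.25, rounded up to 8522058; 8,522,058 required, 8,523,719 in favor — approved.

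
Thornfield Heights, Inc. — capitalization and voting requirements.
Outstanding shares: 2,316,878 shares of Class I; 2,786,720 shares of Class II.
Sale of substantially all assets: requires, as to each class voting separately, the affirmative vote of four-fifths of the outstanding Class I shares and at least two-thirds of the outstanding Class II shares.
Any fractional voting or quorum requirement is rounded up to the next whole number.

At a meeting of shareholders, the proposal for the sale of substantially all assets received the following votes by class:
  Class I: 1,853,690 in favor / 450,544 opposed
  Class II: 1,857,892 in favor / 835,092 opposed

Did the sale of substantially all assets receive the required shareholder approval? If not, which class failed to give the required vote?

Class I: 4/5 of 2316878 = 1853502.40, rounded up to 1853503; 1,853,503 required, 1,853,690 in favor — approved.
Class II: 2/3 of 2786720 = 1857813.33, rounded up to 1857814; 1,857,814 required, 1,857,892 in favor — approved.

Approved — every class gave the required vote.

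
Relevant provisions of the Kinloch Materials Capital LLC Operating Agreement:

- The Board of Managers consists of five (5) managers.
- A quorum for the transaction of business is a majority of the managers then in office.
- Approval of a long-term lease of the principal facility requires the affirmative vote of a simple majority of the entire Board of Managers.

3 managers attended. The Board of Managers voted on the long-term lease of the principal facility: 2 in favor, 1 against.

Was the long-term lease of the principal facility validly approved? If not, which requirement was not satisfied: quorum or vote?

Invalid — vote requirement not satisfied.

Quorum: 3 present; quorum is 3. Satisfied.
Vote: the long-term lease of the principal facility requires a majority of the entire Board of Managers (5). A majority of 5 is 3, so 3 affirmative votes are needed; 2 voted in favor. Not satisfied.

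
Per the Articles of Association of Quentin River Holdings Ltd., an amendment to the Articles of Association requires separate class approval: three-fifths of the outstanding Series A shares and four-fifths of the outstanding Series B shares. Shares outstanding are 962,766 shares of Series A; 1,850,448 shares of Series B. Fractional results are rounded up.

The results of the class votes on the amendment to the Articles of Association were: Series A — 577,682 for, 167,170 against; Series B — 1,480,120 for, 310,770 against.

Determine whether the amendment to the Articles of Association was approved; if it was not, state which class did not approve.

Series A: 3/5 of 962766 = 577659.60, rounded up to 577660; 577,660 required, 577,682 in favor — approved.
Series B: 4/5 of 1850448 = 1480358.40, rounded up to 1480359; 1,480,359 required, 1,480,120 in favor — not approved.

Not approved — the Series B shares did not give the required vote.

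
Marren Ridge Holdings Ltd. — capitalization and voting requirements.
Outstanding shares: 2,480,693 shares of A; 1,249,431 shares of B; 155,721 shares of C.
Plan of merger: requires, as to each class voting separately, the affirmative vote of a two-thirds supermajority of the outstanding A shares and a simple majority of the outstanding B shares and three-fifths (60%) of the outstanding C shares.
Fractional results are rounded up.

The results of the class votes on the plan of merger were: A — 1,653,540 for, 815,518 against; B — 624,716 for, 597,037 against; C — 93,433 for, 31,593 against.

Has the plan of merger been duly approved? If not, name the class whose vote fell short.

A: 2/3 of 2480693 = 1653795.33, rounded up to 1653796; 1,653,796 required, 1,653,540 in favor — not approved.
B: a majority of 1249431 is 624716; 624,716 required, 624,716 in favor — approved.
C: 3/5 of 155721 = 93432.60, rounded up to 93433; 93,433 required, 93,433 in favor — approved.

Not approved — the A shares did not give the required vote.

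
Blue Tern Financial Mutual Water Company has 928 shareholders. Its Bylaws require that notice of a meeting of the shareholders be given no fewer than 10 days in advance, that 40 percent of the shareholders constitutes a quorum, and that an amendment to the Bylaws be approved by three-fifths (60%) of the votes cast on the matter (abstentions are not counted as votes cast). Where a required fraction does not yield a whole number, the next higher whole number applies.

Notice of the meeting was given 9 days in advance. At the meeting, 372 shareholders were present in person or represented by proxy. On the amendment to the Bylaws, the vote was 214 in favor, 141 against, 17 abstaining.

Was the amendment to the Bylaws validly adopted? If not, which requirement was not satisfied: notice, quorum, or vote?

Invalid — notice requirement not satisfied.

Notice: 9 days given; 10 required. Not satisfied.
Quorum: 40% of 928 = 371.20, rounded up to 372; 372 present. Satisfied.
Vote: requires three-fifths of the votes cast (372 − 17 abstaining = 355); 3/5 of 355 = 213, so 213 needed; 214 in favor. Satisfied.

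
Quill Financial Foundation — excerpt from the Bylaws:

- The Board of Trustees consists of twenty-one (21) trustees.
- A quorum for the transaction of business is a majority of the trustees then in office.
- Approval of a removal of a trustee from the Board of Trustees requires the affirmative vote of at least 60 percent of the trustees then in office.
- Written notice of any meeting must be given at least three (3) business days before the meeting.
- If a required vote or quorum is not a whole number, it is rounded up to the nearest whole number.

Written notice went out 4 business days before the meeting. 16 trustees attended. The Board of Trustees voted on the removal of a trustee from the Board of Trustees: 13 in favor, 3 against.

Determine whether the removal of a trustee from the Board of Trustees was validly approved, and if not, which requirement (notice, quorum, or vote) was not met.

Notice: 4 business days given; 3 required (4 ≥ 3). Satisfied.
Quorum: 16 present; quorum is 11. Satisfied.
Vote: the removal of a trustee from the Board of Trustees requires three-fifths of the trustees then in office (21). 3/5 of 21 = 12.60, rounded up to 13, so 13 affirmative votes are needed; 13 voted in favor. Satisfied.

Valid — all requirements satisfied.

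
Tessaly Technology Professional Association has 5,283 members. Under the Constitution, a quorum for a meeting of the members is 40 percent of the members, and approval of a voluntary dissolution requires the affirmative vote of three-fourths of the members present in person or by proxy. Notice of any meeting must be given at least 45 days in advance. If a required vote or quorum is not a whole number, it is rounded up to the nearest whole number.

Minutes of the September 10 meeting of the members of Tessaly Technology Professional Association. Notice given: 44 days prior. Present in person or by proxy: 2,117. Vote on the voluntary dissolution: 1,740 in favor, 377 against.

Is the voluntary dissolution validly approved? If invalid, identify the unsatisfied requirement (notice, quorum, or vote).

Notice: 44 days given; 45 required. Not satisfied.
Quorum: 40% of 5,283 = 2,113.20, rounded up to 2,114; 2,117 present. Satisfied.
Vote: requires three-fourths of those present (2,117); 3/4 of 2117 = 1587.75, rounded up to 1588, so 1,588 needed; 1,740 in favor. Satisfied.

Invalid — notice requirement not satisfied.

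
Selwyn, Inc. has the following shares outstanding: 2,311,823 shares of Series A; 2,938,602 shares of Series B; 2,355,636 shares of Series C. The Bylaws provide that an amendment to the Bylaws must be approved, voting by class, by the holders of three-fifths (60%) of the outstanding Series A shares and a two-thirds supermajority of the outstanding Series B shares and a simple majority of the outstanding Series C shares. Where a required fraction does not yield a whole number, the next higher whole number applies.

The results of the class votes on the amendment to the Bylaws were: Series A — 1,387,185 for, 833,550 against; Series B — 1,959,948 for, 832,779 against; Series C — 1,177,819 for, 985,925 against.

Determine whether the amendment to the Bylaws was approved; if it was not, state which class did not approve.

Series A: 3/5 of 2311823 = 1387093.80, rounded up to 1387094; 1,387,094 required, 1,387,185 in favor — approved.
Series B: 2/3 of 2938602 = 1959068; 1,959,068 required, 1,959,948 in favor — approved.
Series C: a majority of 2355636 is 1177819; 1,177,819 required, 1,177,819 in favor — approved.

Approved — every class gave the required vote.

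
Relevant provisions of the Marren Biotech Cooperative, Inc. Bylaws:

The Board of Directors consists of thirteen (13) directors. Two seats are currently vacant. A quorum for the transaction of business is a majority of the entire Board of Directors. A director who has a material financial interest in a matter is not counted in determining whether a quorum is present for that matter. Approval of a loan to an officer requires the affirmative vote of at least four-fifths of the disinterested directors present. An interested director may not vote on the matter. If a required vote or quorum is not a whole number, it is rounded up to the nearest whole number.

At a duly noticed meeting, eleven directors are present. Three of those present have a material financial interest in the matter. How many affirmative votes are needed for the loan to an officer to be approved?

The loan to an officer requires four-fifths of the disinterested directors present (11 − 3 = 8).
4/5 of 8 = 6.40, rounded up to 7.

7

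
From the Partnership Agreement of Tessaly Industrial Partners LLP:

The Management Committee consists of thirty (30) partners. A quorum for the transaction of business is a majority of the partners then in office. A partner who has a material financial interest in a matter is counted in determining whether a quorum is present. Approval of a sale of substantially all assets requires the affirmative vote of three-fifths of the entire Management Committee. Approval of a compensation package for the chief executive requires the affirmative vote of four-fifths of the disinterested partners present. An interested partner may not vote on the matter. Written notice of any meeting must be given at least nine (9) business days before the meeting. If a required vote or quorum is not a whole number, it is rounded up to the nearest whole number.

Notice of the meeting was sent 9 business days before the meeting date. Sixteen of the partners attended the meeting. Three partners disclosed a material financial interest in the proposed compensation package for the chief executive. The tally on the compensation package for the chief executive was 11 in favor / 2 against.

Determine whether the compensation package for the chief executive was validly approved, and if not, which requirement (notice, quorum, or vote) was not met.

Valid — all requirements satisfied.

Notice: 9 business days given; 9 required (9 ≥ 9). Satisfied.
Quorum: 16 present (interested partners count toward quorum); quorum is 16. Satisfied.
Vote: the compensation package for the chief executive requires four-fifths of the disinterested partners present (16 − 3 = 13). 4/5 of 13 = 10.40, rounded up to 11, so 11 affirmative votes are needed; 11 voted in favor. Satisfied.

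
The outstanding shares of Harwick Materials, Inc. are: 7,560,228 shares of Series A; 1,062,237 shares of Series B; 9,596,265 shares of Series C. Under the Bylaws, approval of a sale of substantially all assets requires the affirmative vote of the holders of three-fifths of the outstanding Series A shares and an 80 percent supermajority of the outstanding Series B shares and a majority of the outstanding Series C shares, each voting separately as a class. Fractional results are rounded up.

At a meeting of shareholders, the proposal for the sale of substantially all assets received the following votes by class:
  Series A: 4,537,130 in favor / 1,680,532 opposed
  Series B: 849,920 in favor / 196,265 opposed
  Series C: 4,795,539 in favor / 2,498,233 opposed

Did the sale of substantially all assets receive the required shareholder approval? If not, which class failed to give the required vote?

Series A: 3/5 of 7560228 = 4536136.80, rounded up to 4536137; 4,536,137 required, 4,537,130 in favor — approved.
Series B: 4/5 of 1062237 = 849789.60, rounded up to 849790; 849,790 required, 849,920 in favor — approved.
Series C: a majority of 9596265 is 4798133; 4,798,133 required, 4,795,539 in favor — not approved.

Not approved — the Series C shares did not give the required vote.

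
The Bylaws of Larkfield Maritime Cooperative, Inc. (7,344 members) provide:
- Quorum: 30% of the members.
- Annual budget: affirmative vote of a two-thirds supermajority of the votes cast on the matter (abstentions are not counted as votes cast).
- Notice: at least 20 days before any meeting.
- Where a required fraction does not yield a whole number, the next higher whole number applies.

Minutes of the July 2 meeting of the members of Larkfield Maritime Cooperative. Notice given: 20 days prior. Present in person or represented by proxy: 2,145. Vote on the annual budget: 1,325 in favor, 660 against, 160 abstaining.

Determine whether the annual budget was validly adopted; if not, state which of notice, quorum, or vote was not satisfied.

Invalid — quorum requirement not satisfied.

Notice: 20 days given; 20 required. Satisfied.
Quorum: 30% of 7,344 = 2,203.20, rounded up to 2,204; 2,145 present. Not satisfied.
Vote: requires two-thirds of the votes cast (2,145 − 160 abstaining = 1,985); 2/3 of 1985 = 1323.33, rounded up to 1324, so 1,324 needed; 1,325 in favor. Satisfied.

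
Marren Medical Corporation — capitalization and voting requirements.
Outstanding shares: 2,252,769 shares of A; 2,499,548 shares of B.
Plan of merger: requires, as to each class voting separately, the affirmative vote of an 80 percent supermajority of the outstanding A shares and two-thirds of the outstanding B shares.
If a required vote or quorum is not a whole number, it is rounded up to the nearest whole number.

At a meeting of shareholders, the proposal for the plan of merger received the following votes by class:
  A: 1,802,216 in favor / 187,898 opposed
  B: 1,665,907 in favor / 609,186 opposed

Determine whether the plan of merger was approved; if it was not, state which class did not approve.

Not approved — the B shares did not give the required vote.

A: 4/5 of 2252769 = 1802215.20, rounded up to 1802216; 1,802,216 required, 1,802,216 in favor — approved.
B: 2/3 of 2499548 = 1666365.33, rounded up to 1666366; 1,666,366 required, 1,665,907 in favor — not approved.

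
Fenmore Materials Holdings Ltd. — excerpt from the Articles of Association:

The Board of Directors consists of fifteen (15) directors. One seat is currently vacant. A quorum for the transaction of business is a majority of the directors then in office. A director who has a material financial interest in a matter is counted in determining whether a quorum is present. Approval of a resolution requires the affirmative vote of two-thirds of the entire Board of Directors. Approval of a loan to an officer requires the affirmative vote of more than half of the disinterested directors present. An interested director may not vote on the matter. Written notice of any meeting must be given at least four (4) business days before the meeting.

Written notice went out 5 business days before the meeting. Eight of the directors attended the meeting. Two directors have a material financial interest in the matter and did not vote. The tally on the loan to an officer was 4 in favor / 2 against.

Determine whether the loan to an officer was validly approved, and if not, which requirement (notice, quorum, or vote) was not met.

Valid — all requirements satisfied.

Notice: 5 business days given; 4 required (5 ≥ 4). Satisfied.
Quorum: 8 present (interested directors count toward quorum); quorum is 8. Satisfied.
Vote: the loan to an officer requires a majority of the disinterested directors present (8 − 2 = 6). A majority of 6 is 4, so 4 affirmative votes are needed; 4 voted in favor. Satisfied.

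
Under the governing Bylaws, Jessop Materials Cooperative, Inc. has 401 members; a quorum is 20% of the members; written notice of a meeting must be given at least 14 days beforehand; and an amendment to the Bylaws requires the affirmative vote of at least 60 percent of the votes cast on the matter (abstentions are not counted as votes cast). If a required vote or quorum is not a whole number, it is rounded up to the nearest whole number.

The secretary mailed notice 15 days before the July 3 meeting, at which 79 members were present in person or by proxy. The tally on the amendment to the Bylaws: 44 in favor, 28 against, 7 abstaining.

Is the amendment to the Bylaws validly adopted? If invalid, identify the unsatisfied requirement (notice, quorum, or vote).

Invalid — quorum requirement not satisfied.

Notice: 15 days given; 14 required. Satisfied.
Quorum: 20% of 401 = 80.20, rounded up to 81; 79 present. Not satisfied.
Vote: requires three-fifths of the votes cast (79 − 7 abstaining = 72); 3/5 of 72 = 43.20, rounded up to 44, so 44 needed; 44 in favor. Satisfied.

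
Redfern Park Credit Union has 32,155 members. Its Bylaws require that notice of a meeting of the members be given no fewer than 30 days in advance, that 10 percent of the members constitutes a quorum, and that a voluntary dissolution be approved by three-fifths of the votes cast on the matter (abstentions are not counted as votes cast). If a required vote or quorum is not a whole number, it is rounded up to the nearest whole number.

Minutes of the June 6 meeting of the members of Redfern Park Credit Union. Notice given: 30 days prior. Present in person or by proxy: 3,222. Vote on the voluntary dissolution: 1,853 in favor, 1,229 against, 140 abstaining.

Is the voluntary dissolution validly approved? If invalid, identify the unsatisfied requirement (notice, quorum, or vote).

Notice: 30 days given; 30 required. Satisfied.
Quorum: 10% of 32,155 = 3,215.50, rounded up to 3,216; 3,222 present. Satisfied.
Vote: requires three-fifths of the votes cast (3,222 − 140 abstaining = 3,082); 3/5 of 3082 = 1849.20, rounded up to 1850, so 1,850 needed; 1,853 in favor. Satisfied.

Valid — all requirements satisfied.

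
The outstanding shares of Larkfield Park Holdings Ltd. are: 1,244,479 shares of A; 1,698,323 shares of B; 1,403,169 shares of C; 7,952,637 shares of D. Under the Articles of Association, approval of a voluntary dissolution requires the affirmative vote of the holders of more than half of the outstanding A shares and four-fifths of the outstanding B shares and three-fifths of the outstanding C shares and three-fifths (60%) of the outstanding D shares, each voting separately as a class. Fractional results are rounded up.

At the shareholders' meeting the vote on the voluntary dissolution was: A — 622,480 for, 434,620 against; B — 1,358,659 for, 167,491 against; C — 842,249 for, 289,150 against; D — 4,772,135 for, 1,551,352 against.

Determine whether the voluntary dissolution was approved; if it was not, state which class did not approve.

Approved — every class gave the required vote.

A: a majority of 1244479 is 622240; 622,240 required, 622,480 in favor — approved.
B: 4/5 of 1698323 = 1358658.40, rounded up to 1358659; 1,358,659 required, 1,358,659 in favor — approved.
C: 3/5 of 1403169 = 841901.40, rounded up to 841902; 841,902 required, 842,249 in favor — approved.
D: 3/5 of 7952637 = 4771582.20, rounded up to 4771583; 4,771,583 required, 4,772,135 in favor — approved.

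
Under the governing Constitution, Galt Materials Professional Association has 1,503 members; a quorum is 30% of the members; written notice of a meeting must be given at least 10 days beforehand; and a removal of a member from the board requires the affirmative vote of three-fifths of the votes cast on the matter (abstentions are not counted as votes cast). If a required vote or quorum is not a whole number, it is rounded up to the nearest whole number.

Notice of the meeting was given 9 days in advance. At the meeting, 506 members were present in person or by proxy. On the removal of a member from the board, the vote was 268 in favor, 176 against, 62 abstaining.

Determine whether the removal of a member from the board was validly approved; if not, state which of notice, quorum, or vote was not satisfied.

Notice: 9 days given; 10 required. Not satisfied.
Quorum: 30% of 1,503 = 450.90, rounded up to 451; 506 present. Satisfied.
Vote: requires three-fifths of the votes cast (506 − 62 abstaining = 444); 3/5 of 444 = 266.40, rounded up to 267, so 267 needed; 268 in favor. Satisfied.

Invalid — notice requirement not satisfied.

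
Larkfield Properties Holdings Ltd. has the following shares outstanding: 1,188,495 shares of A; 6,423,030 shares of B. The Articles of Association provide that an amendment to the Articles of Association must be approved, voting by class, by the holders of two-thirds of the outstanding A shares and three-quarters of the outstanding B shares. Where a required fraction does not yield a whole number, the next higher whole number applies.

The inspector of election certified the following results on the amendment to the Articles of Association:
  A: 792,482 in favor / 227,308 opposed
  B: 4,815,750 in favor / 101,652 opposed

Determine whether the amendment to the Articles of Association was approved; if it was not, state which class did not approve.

Not approved — the B shares did not give the required vote.

A: 2/3 of 1188495 = 792330; 792,330 required, 792,482 in favor — approved.
B: 3/4 of 6423030 = 4817272.50, rounded up to 4817273; 4,817,273 required, 4,815,750 in favor — not approved.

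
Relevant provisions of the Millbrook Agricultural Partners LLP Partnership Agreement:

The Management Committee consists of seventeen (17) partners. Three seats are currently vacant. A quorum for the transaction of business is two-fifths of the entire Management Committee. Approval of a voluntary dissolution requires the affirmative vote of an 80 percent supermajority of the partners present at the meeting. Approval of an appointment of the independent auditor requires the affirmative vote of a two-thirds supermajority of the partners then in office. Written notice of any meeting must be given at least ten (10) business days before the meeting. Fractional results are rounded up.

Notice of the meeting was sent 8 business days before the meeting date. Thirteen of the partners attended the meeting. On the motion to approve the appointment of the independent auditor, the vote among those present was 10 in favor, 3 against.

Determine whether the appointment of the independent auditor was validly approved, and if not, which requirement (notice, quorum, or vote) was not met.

Notice: 8 business days given; 10 required (8 < 10). Not satisfied.
Quorum: 13 present; quorum is 7. Satisfied.
Vote: the appointment of the independent auditor requires two-thirds of the partners then in office (14). 2/3 of 14 = 9.33, rounded up to 10, so 10 affirmative votes are needed; 10 voted in favor. Satisfied.

Invalid — notice requirement not satisfied.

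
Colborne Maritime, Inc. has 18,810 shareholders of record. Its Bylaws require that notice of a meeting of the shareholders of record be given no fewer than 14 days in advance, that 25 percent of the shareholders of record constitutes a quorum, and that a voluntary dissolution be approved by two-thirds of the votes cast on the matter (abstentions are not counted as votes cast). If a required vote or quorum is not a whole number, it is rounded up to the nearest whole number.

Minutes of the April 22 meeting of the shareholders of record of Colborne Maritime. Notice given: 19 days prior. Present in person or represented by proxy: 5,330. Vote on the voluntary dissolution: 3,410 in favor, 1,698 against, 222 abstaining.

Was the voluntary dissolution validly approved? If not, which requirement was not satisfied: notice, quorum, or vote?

Valid — all requirements satisfied.

Notice: 19 days given; 14 required. Satisfied.
Quorum: 25% of 18,810 = 4,702.50, rounded up to 4,703; 5,330 present. Satisfied.
Vote: requires two-thirds of the votes cast (5,330 − 222 abstaining = 5,108); 2/3 of 5108 = 3405.33, rounded up to 3406, so 3,406 needed; 3,410 in favor. Satisfied.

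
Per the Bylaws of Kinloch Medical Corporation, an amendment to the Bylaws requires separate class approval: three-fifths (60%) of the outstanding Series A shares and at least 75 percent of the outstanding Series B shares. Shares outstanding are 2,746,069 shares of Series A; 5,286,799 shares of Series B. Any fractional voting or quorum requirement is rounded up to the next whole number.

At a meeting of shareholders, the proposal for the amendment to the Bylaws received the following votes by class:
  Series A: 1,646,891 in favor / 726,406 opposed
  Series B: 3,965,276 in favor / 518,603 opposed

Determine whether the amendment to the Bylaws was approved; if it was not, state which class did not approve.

Series A: 3/5 of 2746069 = 1647641.40, rounded up to 1647642; 1,647,642 required, 1,646,891 in favor — not approved.
Series B: 3/4 of 5286799 = 3965099.25, rounded up to 3965100; 3,965,100 required, 3,965,276 in favor — approved.

Not approved — the Series A shares did not give the required vote.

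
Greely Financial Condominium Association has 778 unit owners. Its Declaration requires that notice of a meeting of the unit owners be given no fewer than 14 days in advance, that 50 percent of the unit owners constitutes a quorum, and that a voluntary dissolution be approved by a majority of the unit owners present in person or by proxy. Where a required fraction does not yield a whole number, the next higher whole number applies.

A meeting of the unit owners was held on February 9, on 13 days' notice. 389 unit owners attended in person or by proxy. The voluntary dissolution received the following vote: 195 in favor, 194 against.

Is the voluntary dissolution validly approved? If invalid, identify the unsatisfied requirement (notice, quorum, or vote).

Notice: 13 days given; 14 required. Not satisfied.
Quorum: 50% of 778 = 389; 389 present. Satisfied.
Vote: requires a majority of those present (389); a majority of 389 is 195, so 195 needed; 195 in favor. Satisfied.

Invalid — notice requirement not satisfied.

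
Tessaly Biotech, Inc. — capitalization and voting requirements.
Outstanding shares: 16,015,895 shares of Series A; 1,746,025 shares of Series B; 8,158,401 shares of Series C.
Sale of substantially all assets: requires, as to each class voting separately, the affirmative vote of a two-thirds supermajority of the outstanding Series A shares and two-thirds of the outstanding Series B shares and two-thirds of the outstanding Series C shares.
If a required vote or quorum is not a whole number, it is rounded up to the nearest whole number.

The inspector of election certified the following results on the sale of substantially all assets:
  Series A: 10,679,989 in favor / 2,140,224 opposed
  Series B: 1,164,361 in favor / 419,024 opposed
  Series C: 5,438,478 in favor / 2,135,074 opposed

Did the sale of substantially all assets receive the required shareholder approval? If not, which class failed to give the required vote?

Series A: 2/3 of 16015895 = 10677263.33, rounded up to 10677264; 10,677,264 required, 10,679,989 in favor — approved.
Series B: 2/3 of 1746025 = 1164016.67, rounded up to 1164017; 1,164,017 required, 1,164,361 in favor — approved.
Series C: 2/3 of 8158401 = 5438934; 5,438,934 required, 5,438,478 in favor — not approved.

Not approved — the Series C shares did not give the required vote.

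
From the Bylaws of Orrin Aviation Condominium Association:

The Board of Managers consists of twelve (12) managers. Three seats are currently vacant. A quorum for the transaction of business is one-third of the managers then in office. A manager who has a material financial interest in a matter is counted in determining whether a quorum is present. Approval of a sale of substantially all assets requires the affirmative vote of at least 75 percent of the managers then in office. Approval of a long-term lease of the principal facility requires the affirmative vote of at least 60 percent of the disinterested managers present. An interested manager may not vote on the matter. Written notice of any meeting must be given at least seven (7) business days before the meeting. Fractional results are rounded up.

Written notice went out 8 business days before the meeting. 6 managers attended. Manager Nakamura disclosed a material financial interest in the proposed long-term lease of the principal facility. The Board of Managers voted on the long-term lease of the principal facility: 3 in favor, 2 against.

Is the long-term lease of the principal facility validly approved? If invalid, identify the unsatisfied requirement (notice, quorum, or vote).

Valid — all requirements satisfied.

Notice: 8 business days given; 7 required (8 ≥ 7). Satisfied.
Quorum: 6 present (interested managers count toward quorum); quorum is 3. Satisfied.
Vote: the long-term lease of the principal facility requires three-fifths of the disinterested managers present (6 − 1 = 5). 3/5 of 5 = 3, so 3 affirmative votes are needed; 3 voted in favor. Satisfied.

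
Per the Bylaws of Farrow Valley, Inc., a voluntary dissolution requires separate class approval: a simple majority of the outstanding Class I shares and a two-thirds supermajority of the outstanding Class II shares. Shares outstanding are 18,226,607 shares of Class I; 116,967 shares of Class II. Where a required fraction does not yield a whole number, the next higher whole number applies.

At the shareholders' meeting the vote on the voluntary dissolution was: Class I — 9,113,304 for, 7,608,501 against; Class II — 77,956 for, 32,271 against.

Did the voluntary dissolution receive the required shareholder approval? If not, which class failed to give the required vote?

Class I: a majority of 18226607 is 9113304; 9,113,304 required, 9,113,304 in favor — approved.
Class II: 2/3 of 116967 = 77978; 77,978 required, 77,956 in favor — not approved.

Not approved — the Class II shares did not give the required vote.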